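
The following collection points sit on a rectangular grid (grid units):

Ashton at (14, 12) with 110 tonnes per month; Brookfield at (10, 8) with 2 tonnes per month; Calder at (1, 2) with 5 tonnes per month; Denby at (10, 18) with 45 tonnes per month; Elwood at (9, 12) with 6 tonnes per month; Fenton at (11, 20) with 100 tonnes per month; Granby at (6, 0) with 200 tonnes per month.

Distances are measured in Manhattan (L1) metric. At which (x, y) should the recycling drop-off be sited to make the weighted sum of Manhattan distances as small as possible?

Manhattan distance separates: Σwᵢ(|x−xᵢ|+|y−yᵢ|) = Σwᵢ|x−xᵢ| + Σwᵢ|y−yᵢ|, so x and y are optimised independently as 1-D weighted medians.
Total weight W = 468; half = 234.
x-coordinate, sorted with cumulative weight:
  x=1 (Calder, w=5) cum 5
  x=6 (Granby, w=200) cum 205
  x=9 (Elwood, w=6) cum 211
  x=10 (Brookfield, w=2) cum 213
  x=10 (Denby, w=45) cum 258  ← median
  x=11 (Fenton, w=100) cum 358
  x=14 (Ashton, w=110) cum 468
⇒ x* = 10
y-coordinate, sorted with cumulative weight:
  y=0 (Granby, w=200) cum 200
  y=2 (Calder, w=5) cum 205
  y=8 (Brookfield, w=2) cum 207
  y=12 (Ashton, w=110) cum 317  ← median
  y=12 (Elwood, w=6) cum 323
  y=18 (Denby, w=45) cum 368
  y=20 (Fenton, w=100) cum 468
⇒ y* = 12

(10, 12)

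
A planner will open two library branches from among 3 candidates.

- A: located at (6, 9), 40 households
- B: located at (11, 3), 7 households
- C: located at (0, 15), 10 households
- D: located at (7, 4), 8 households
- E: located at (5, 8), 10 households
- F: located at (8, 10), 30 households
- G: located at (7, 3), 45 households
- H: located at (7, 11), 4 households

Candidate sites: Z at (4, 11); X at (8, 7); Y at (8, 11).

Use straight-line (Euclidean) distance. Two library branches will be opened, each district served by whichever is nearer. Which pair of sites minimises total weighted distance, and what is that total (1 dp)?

{X, Y}, total 514.0

Evaluate every pair (each demand assigned to the nearer of the two):
  {X, Y}: total = 514.0
  {Z, X}: total = 549.2
  {Z, Y}: total = 714.5
Best pair: {X, Y} with total 514.0.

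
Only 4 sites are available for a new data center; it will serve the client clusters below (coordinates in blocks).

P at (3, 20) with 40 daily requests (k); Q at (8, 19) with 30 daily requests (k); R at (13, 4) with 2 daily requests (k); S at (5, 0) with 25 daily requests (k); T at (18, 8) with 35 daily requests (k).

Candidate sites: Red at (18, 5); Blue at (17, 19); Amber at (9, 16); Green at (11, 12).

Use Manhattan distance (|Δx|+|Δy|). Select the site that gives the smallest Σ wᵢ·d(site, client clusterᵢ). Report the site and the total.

Amber, total 1647 blocks

Total weighted distance at each candidate:
  Red (18, 5): total = 2487
  Blue (17, 19): total = 2103
  Amber (9, 16): total = 1647
  Green (11, 12): total = 1795
Minimum is at Amber with total 1647 blocks.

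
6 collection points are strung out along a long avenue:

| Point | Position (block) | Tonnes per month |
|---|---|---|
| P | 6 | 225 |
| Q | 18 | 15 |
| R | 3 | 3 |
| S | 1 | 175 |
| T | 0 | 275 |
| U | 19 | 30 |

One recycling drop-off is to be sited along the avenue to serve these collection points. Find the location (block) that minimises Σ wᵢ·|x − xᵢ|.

x = 1

For a sum of weighted absolute distances on a line, the optimum is the weighted median (not the mean). Total weight W = 723; half-weight = 361.5.
Sort by position and accumulate weight:
  block 0 (T, w=275) → cum 275
  block 1 (S, w=175) → cum 450  ≥ 361.5 → median here
  block 3 (R, w=3) → cum 453
  block 6 (P, w=225) → cum 678
  block 18 (Q, w=15) → cum 693
  block 19 (U, w=30) → cum 723
Optimal location: block 1.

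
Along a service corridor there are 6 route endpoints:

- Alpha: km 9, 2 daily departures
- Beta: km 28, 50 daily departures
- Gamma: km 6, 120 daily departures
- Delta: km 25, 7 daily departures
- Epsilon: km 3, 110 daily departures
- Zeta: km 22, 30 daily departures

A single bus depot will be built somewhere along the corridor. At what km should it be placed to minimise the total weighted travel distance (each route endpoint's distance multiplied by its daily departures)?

x = 6

For a sum of weighted absolute distances on a line, the optimum is the weighted median (not the mean). Total weight W = 319; half-weight = 159.5.
Sort by position and accumulate weight:
  km 3 (Epsilon, w=110) → cum 110
  km 6 (Gamma, w=120) → cum 230  ≥ 159.5 → median here
  km 9 (Alpha, w=2) → cum 232
  km 22 (Zeta, w=30) → cum 262
  km 25 (Delta, w=7) → cum 269
  km 28 (Beta, w=50) → cum 319
Optimal location: km 6.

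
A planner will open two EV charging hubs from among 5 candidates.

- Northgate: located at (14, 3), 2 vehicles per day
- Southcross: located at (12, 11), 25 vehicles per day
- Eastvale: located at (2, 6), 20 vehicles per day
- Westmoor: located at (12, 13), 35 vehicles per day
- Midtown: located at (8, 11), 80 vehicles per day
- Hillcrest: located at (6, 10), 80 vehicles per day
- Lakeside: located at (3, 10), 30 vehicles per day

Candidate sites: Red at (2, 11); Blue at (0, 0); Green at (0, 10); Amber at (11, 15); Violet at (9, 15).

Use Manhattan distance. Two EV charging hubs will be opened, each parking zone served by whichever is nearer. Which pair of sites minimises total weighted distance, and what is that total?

{Red, Amber}, total 1300

Evaluate every pair (each demand assigned to the nearer of the two):
  {Red, Amber}: total = 1300
  {Red, Violet}: total = 1344
  {Green, Violet}: total = 1474
  {Green, Amber}: total = 1510
  {Red, Blue}: total = 1744
  {Red, Green}: total = 1750
  {Blue, Violet}: total = 1914
  {Amber, Violet}: total = 1950
  {Blue, Amber}: total = 2170
  {Blue, Green}: total = 2294
Best pair: {Red, Amber} with total 1300.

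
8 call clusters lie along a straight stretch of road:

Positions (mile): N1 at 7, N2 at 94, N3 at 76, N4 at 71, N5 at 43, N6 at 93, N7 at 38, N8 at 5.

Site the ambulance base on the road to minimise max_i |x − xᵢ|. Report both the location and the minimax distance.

location 49.5, max distance 44.5

The 1-center on a line is the midpoint of the two extreme points: leftmost at 5, rightmost at 94.
Optimal location = (5 + 94)/2 = 49.5; maximum distance = (94 − 5)/2 = 44.5.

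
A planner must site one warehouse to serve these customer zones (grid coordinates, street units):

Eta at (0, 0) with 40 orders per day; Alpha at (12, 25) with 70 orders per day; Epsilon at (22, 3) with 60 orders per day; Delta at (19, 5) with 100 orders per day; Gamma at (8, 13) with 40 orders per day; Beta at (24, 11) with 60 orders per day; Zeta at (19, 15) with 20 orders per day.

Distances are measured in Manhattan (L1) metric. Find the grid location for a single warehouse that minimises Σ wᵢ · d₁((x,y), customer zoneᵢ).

Manhattan distance separates: Σwᵢ(|x−xᵢ|+|y−yᵢ|) = Σwᵢ|x−xᵢ| + Σwᵢ|y−yᵢ|, so x and y are optimised independently as 1-D weighted medians.
Total weight W = 390; half = 195.
x-coordinate, sorted with cumulative weight:
  x=0 (Eta, w=40) cum 40
  x=8 (Gamma, w=40) cum 80
  x=12 (Alpha, w=70) cum 150
  x=19 (Delta, w=100) cum 250  ← median
  x=19 (Zeta, w=20) cum 270
  x=22 (Epsilon, w=60) cum 330
  x=24 (Beta, w=60) cum 390
⇒ x* = 19
y-coordinate, sorted with cumulative weight:
  y=0 (Eta, w=40) cum 40
  y=3 (Epsilon, w=60) cum 100
  y=5 (Delta, w=100) cum 200  ← median
  y=11 (Beta, w=60) cum 260
  y=13 (Gamma, w=40) cum 300
  y=15 (Zeta, w=20) cum 320
  y=25 (Alpha, w=70) cum 390
⇒ y* = 5

(19, 5)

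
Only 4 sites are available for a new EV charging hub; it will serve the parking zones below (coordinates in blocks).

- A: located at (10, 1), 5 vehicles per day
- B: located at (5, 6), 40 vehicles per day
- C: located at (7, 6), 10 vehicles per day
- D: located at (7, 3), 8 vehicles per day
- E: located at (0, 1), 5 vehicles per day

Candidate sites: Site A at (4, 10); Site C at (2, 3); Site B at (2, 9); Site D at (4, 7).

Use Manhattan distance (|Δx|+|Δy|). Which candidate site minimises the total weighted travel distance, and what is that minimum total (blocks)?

Site D, total 286 blocks

Total weighted distance at each candidate:
  Site A (4, 10): total = 490
  Site C (2, 3): total = 430
  Site B (2, 9): total = 538
  Site D (4, 7): total = 286
Minimum is at Site D with total 286 blocks.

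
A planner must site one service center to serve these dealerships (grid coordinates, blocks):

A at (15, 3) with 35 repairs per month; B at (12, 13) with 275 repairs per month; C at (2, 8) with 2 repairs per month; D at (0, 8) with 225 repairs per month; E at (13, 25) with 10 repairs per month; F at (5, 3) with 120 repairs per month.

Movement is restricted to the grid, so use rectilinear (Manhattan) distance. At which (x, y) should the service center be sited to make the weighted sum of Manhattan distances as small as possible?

Manhattan distance separates: Σwᵢ(|x−xᵢ|+|y−yᵢ|) = Σwᵢ|x−xᵢ| + Σwᵢ|y−yᵢ|, so x and y are optimised independently as 1-D weighted medians.
Total weight W = 667; half = 333.5.
x-coordinate, sorted with cumulative weight:
  x=0 (D, w=225) cum 225
  x=2 (C, w=2) cum 227
  x=5 (F, w=120) cum 347  ← median
  x=12 (B, w=275) cum 622
  x=13 (E, w=10) cum 632
  x=15 (A, w=35) cum 667
⇒ x* = 5
y-coordinate, sorted with cumulative weight:
  y=3 (A, w=35) cum 35
  y=3 (F, w=120) cum 155
  y=8 (C, w=2) cum 157
  y=8 (D, w=225) cum 382  ← median
  y=13 (B, w=275) cum 657
  y=25 (E, w=10) cum 667
⇒ y* = 8

(5, 8)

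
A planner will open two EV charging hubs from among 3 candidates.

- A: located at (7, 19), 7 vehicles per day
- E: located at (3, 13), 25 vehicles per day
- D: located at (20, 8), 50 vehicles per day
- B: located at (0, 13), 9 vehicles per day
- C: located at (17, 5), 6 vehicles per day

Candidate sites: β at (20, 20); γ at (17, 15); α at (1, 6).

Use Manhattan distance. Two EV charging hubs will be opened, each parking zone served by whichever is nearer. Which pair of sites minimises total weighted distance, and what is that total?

Evaluate every pair (each demand assigned to the nearer of the two):
  {γ, α}: total = 955
  {β, α}: total = 1097
  {β, γ}: total = 1229
Best pair: {γ, α} with total 955.

{γ, α}, total 955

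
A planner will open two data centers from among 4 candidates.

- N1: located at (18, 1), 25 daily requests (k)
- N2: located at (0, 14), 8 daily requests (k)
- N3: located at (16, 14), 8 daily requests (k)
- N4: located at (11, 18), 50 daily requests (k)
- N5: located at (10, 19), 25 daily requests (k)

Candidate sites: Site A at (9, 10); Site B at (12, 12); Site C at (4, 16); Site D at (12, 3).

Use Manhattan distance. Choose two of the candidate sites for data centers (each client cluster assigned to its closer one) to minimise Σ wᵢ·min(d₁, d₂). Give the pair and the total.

{Site B, Site D}, total 935

Evaluate every pair (each demand assigned to the nearer of the two):
  {Site B, Site D}: total = 935
  {Site C, Site D}: total = 1035
  {Site B, Site C}: total = 1096
  {Site A, Site D}: total = 1142
  {Site A, Site B}: total = 1152
  {Site A, Site C}: total = 1261
Best pair: {Site B, Site D} with total 935.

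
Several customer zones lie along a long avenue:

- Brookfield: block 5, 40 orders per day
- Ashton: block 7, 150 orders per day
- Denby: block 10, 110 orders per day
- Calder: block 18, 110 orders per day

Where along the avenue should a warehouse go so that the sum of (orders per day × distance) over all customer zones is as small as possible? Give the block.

For a sum of weighted absolute distances on a line, the optimum is the weighted median (not the mean). Total weight W = 410; half-weight = 205.
Sort by position and accumulate weight:
  block 5 (Brookfield, w=40) → cum 40
  block 7 (Ashton, w=150) → cum 190
  block 10 (Denby, w=110) → cum 300  ≥ 205 → median here
  block 18 (Calder, w=110) → cum 410
Optimal location: block 10.

x = 10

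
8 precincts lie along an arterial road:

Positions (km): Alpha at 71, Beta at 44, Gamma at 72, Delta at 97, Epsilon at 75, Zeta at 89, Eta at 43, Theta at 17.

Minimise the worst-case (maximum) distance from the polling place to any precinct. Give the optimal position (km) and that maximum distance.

The 1-center on a line is the midpoint of the two extreme points: leftmost at 17, rightmost at 97.
Optimal location = (17 + 97)/2 = 57; maximum distance = (97 − 17)/2 = 40.

location 57, max distance 40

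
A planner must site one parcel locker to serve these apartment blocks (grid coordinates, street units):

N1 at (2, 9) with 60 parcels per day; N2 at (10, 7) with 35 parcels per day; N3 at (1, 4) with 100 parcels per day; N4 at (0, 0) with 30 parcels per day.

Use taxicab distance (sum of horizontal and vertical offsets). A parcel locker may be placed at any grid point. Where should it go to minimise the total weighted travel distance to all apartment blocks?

(1, 4)

Manhattan distance separates: Σwᵢ(|x−xᵢ|+|y−yᵢ|) = Σwᵢ|x−xᵢ| + Σwᵢ|y−yᵢ|, so x and y are optimised independently as 1-D weighted medians.
Total weight W = 225; half = 112.5.
x-coordinate, sorted with cumulative weight:
  x=0 (N4, w=30) cum 30
  x=1 (N3, w=100) cum 130  ← median
  x=2 (N1, w=60) cum 190
  x=10 (N2, w=35) cum 225
⇒ x* = 1
y-coordinate, sorted with cumulative weight:
  y=0 (N4, w=30) cum 30
  y=4 (N3, w=100) cum 130  ← median
  y=7 (N2, w=35) cum 165
  y=9 (N1, w=60) cum 225
⇒ y* = 4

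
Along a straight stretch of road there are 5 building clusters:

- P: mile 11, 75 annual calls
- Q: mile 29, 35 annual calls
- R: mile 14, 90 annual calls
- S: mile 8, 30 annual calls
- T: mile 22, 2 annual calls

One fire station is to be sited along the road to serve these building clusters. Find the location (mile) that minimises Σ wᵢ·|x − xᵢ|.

For a sum of weighted absolute distances on a line, the optimum is the weighted median (not the mean). Total weight W = 232; half-weight = 116.
Sort by position and accumulate weight:
  mile 8 (S, w=30) → cum 30
  mile 11 (P, w=75) → cum 105
  mile 14 (R, w=90) → cum 195  ≥ 116 → median here
  mile 22 (T, w=2) → cum 197
  mile 29 (Q, w=35) → cum 232
Optimal location: mile 14.

x = 14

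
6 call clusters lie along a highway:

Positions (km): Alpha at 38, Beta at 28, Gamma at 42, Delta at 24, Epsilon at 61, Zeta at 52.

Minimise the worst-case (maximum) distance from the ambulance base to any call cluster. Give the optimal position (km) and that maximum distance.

The 1-center on a line is the midpoint of the two extreme points: leftmost at 24, rightmost at 61.
Optimal location = (24 + 61)/2 = 42.5; maximum distance = (61 − 24)/2 = 18.5.

location 42.5, max distance 18.5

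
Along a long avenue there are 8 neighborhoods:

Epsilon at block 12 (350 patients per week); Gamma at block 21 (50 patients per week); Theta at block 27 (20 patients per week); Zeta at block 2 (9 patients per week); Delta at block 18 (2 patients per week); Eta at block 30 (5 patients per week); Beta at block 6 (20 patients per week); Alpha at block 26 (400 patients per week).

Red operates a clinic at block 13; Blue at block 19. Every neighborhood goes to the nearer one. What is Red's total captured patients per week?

379

The indifferent point is the midpoint (13+19)/2 = 16; neighborhoods left of it (closer to Red at 13) go to Red, those right go to Blue.
  Zeta at 2 (w=9) → Red
  Beta at 6 (w=20) → Red
  Epsilon at 12 (w=350) → Red
  Delta at 18 (w=2) → Blue
  Gamma at 21 (w=50) → Blue
  Alpha at 26 (w=400) → Blue
  Theta at 27 (w=20) → Blue
  Eta at 30 (w=5) → Blue
Red captures 379; Blue captures 477.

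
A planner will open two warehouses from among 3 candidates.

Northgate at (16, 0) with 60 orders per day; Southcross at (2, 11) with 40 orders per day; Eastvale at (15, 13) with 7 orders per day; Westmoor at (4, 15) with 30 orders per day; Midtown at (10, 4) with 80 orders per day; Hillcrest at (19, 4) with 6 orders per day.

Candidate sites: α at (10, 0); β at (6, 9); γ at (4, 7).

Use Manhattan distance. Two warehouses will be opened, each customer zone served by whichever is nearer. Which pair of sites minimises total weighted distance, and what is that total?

Evaluate every pair (each demand assigned to the nearer of the two):
  {α, β}: total = 1329
  {α, γ}: total = 1357
  {β, γ}: total = 2539
Best pair: {α, β} with total 1329.

{α, β}, total 1329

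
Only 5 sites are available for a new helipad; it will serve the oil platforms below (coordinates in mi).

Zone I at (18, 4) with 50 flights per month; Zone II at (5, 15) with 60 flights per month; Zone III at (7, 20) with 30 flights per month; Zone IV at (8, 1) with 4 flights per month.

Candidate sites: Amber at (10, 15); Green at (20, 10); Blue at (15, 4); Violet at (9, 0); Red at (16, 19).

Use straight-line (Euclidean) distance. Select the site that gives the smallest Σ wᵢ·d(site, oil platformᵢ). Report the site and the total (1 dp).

Amber, total 1211.6 mi

Total weighted distance at each candidate:
  Amber (10, 15): total = 1211.6
  Green (20, 10): total = 1816.9
  Blue (15, 4): total = 1609.1
  Violet (9, 0): total = 2032.5
  Red (16, 19): total = 1809.4
Minimum is at Amber with total 1211.6 mi.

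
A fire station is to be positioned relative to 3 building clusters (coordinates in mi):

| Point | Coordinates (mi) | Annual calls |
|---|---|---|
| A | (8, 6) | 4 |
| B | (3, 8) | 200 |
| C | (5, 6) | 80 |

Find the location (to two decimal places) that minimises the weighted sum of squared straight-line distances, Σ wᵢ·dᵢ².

The minimiser of Σwᵢ‖p−pᵢ‖² is the weighted centroid p* = (Σwᵢpᵢ)/(Σwᵢ).
Σwᵢ = 284.
Σwᵢxᵢ = 4·8 + 200·3 + 80·5 = 1032.
Σwᵢyᵢ = 4·6 + 200·8 + 80·6 = 2104.
x* = 1032/284 = 3.63, y* = 2104/284 = 7.41.

(3.63, 7.41)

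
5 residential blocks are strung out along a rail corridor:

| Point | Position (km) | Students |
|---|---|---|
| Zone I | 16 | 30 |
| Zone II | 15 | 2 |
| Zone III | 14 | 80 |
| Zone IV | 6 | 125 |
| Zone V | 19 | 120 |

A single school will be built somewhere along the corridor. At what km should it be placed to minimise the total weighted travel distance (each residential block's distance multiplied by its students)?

For a sum of weighted absolute distances on a line, the optimum is the weighted median (not the mean). Total weight W = 357; half-weight = 178.5.
Sort by position and accumulate weight:
  km 6 (Zone IV, w=125) → cum 125
  km 14 (Zone III, w=80) → cum 205  ≥ 178.5 → median here
  km 15 (Zone II, w=2) → cum 207
  km 16 (Zone I, w=30) → cum 237
  km 19 (Zone V, w=120) → cum 357
Optimal location: km 14.

x = 14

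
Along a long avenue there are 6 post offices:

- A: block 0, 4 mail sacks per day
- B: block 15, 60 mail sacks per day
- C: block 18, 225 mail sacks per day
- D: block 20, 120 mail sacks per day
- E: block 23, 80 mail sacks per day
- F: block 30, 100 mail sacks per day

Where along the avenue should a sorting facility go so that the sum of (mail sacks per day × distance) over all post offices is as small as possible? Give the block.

For a sum of weighted absolute distances on a line, the optimum is the weighted median (not the mean). Total weight W = 589; half-weight = 294.5.
Sort by position and accumulate weight:
  block 0 (A, w=4) → cum 4
  block 15 (B, w=60) → cum 64
  block 18 (C, w=225) → cum 289
  block 20 (D, w=120) → cum 409  ≥ 294.5 → median here
  block 23 (E, w=80) → cum 489
  block 30 (F, w=100) → cum 589
Optimal location: block 20.

x = 20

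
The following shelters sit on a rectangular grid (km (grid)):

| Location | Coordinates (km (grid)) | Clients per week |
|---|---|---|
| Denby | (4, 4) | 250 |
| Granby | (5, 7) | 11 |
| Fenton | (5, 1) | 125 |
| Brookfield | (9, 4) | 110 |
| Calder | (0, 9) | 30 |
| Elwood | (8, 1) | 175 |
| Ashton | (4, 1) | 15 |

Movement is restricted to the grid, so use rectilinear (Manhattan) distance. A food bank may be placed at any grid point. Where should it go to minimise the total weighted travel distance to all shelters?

Manhattan distance separates: Σwᵢ(|x−xᵢ|+|y−yᵢ|) = Σwᵢ|x−xᵢ| + Σwᵢ|y−yᵢ|, so x and y are optimised independently as 1-D weighted medians.
Total weight W = 716; half = 358.
x-coordinate, sorted with cumulative weight:
  x=0 (Calder, w=30) cum 30
  x=4 (Denby, w=250) cum 280
  x=4 (Ashton, w=15) cum 295
  x=5 (Granby, w=11) cum 306
  x=5 (Fenton, w=125) cum 431  ← median
  x=8 (Elwood, w=175) cum 606
  x=9 (Brookfield, w=110) cum 716
⇒ x* = 5
y-coordinate, sorted with cumulative weight:
  y=1 (Fenton, w=125) cum 125
  y=1 (Elwood, w=175) cum 300
  y=1 (Ashton, w=15) cum 315
  y=4 (Denby, w=250) cum 565  ← median
  y=4 (Brookfield, w=110) cum 675
  y=7 (Granby, w=11) cum 686
  y=9 (Calder, w=30) cum 716
⇒ y* = 4

(5, 4)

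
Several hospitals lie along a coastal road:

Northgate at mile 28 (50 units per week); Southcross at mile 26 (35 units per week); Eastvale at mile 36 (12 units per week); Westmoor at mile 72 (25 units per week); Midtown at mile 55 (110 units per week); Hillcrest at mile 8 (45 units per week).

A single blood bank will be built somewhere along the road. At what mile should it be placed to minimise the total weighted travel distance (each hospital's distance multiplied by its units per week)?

For a sum of weighted absolute distances on a line, the optimum is the weighted median (not the mean). Total weight W = 277; half-weight = 138.5.
Sort by position and accumulate weight:
  mile 8 (Hillcrest, w=45) → cum 45
  mile 26 (Southcross, w=35) → cum 80
  mile 28 (Northgate, w=50) → cum 130
  mile 36 (Eastvale, w=12) → cum 142  ≥ 138.5 → median here
  mile 55 (Midtown, w=110) → cum 252
  mile 72 (Westmoor, w=25) → cum 277
Optimal location: mile 36.

x = 36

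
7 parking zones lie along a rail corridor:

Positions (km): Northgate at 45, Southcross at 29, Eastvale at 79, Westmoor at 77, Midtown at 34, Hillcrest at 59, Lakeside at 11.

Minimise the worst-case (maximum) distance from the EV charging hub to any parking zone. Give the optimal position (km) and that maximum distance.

The 1-center on a line is the midpoint of the two extreme points: leftmost at 11, rightmost at 79.
Optimal location = (11 + 79)/2 = 45; maximum distance = (79 − 11)/2 = 34.

location 45, max distance 34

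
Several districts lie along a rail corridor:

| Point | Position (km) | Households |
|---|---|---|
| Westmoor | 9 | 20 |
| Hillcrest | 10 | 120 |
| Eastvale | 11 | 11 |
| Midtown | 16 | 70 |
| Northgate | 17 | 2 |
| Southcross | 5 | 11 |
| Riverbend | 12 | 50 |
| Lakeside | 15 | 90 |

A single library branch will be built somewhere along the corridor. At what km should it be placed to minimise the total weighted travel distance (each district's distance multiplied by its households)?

For a sum of weighted absolute distances on a line, the optimum is the weighted median (not the mean). Total weight W = 374; half-weight = 187.
Sort by position and accumulate weight:
  km 5 (Southcross, w=11) → cum 11
  km 9 (Westmoor, w=20) → cum 31
  km 10 (Hillcrest, w=120) → cum 151
  km 11 (Eastvale, w=11) → cum 162
  km 12 (Riverbend, w=50) → cum 212  ≥ 187 → median here
  km 15 (Lakeside, w=90) → cum 302
  km 16 (Midtown, w=70) → cum 372
  km 17 (Northgate, w=2) → cum 374
Optimal location: km 12.

x = 12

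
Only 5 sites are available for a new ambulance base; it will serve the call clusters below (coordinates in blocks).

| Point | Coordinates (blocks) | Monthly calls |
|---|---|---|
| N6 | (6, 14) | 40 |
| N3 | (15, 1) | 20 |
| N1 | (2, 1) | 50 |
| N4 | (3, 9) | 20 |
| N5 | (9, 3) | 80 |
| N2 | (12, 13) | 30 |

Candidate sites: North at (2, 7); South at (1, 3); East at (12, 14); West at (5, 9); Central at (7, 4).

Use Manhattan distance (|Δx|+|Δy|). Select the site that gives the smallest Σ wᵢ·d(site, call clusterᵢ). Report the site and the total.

Total weighted distance at each candidate:
  North (2, 7): total = 2540
  South (1, 3): total = 2540
  East (12, 14): total = 3140
  West (5, 9): total = 2320
  Central (7, 4): total = 1900
Minimum is at Central with total 1900 blocks.

Central, total 1900 blocks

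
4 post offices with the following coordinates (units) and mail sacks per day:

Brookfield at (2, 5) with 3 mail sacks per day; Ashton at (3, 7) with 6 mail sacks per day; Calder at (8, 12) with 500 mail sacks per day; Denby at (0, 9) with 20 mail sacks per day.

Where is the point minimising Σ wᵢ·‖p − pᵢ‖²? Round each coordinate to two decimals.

The minimiser of Σwᵢ‖p−pᵢ‖² is the weighted centroid p* = (Σwᵢpᵢ)/(Σwᵢ).
Σwᵢ = 529.
Σwᵢxᵢ = 3·2 + 6·3 + 500·8 + 20·0 = 4024.
Σwᵢyᵢ = 3·5 + 6·7 + 500·12 + 20·9 = 6237.
x* = 4024/529 = 7.61, y* = 6237/529 = 11.79.

(7.61, 11.79)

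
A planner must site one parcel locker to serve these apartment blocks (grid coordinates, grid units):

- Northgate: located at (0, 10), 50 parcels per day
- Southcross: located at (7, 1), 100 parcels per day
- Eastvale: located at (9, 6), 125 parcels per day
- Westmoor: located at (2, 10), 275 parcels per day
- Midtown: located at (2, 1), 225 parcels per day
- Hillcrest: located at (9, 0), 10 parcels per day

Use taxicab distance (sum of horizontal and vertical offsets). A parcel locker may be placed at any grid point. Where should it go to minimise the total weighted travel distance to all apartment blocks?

Manhattan distance separates: Σwᵢ(|x−xᵢ|+|y−yᵢ|) = Σwᵢ|x−xᵢ| + Σwᵢ|y−yᵢ|, so x and y are optimised independently as 1-D weighted medians.
Total weight W = 785; half = 392.5.
x-coordinate, sorted with cumulative weight:
  x=0 (Northgate, w=50) cum 50
  x=2 (Westmoor, w=275) cum 325
  x=2 (Midtown, w=225) cum 550  ← median
  x=7 (Southcross, w=100) cum 650
  x=9 (Eastvale, w=125) cum 775
  x=9 (Hillcrest, w=10) cum 785
⇒ x* = 2
y-coordinate, sorted with cumulative weight:
  y=0 (Hillcrest, w=10) cum 10
  y=1 (Southcross, w=100) cum 110
  y=1 (Midtown, w=225) cum 335
  y=6 (Eastvale, w=125) cum 460  ← median
  y=10 (Northgate, w=50) cum 510
  y=10 (Westmoor, w=275) cum 785
⇒ y* = 6

(2, 6)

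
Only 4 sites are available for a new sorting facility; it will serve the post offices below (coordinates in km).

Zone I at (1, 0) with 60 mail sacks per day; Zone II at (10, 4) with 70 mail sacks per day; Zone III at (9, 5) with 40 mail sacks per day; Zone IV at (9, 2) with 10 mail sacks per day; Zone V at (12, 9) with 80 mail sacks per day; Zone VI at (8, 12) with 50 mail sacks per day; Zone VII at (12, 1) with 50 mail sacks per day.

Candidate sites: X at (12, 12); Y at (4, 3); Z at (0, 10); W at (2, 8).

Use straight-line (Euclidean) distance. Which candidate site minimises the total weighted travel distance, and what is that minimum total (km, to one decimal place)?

Total weighted distance at each candidate:
  X (12, 12): total = 2953.0
  Y (4, 3): total = 2651.5
  Z (0, 10): total = 4077.2
  W (2, 8): total = 3281.5
Minimum is at Y with total 2651.5 km.

Y, total 2651.5 km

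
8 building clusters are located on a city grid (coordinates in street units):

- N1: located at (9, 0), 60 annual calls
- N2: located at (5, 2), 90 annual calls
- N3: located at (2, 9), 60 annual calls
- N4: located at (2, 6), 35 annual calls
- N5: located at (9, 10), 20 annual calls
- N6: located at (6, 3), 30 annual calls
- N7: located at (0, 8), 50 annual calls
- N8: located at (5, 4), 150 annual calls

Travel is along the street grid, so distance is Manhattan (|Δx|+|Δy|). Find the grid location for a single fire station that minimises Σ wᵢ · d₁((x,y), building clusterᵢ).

(5, 4)

Manhattan distance separates: Σwᵢ(|x−xᵢ|+|y−yᵢ|) = Σwᵢ|x−xᵢ| + Σwᵢ|y−yᵢ|, so x and y are optimised independently as 1-D weighted medians.
Total weight W = 495; half = 247.5.
x-coordinate, sorted with cumulative weight:
  x=0 (N7, w=50) cum 50
  x=2 (N3, w=60) cum 110
  x=2 (N4, w=35) cum 145
  x=5 (N2, w=90) cum 235
  x=5 (N8, w=150) cum 385  ← median
  x=6 (N6, w=30) cum 415
  x=9 (N1, w=60) cum 475
  x=9 (N5, w=20) cum 495
⇒ x* = 5
y-coordinate, sorted with cumulative weight:
  y=0 (N1, w=60) cum 60
  y=2 (N2, w=90) cum 150
  y=3 (N6, w=30) cum 180
  y=4 (N8, w=150) cum 330  ← median
  y=6 (N4, w=35) cum 365
  y=8 (N7, w=50) cum 415
  y=9 (N3, w=60) cum 475
  y=10 (N5, w=20) cum 495
⇒ y* = 4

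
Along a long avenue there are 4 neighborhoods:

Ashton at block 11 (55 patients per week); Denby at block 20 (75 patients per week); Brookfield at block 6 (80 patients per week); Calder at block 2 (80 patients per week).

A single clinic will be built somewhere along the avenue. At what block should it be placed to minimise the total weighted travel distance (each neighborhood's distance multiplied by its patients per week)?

For a sum of weighted absolute distances on a line, the optimum is the weighted median (not the mean). Total weight W = 290; half-weight = 145.
Sort by position and accumulate weight:
  block 2 (Calder, w=80) → cum 80
  block 6 (Brookfield, w=80) → cum 160  ≥ 145 → median here
  block 11 (Ashton, w=55) → cum 215
  block 20 (Denby, w=75) → cum 290
Optimal location: block 6.

x = 6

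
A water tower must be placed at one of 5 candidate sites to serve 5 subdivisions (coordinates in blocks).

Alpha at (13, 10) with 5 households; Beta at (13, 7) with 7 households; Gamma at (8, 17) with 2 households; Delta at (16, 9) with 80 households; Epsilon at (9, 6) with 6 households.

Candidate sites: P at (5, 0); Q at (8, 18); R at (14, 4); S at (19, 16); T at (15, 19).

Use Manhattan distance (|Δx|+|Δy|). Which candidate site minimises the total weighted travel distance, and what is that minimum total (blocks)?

Total weighted distance at each candidate:
  P (5, 0): total = 1895
  Q (8, 18): total = 1617
  R (14, 4): total = 703
  S (19, 16): total = 1109
  T (15, 19): total = 1165
Minimum is at R with total 703 blocks.

R, total 703 blocks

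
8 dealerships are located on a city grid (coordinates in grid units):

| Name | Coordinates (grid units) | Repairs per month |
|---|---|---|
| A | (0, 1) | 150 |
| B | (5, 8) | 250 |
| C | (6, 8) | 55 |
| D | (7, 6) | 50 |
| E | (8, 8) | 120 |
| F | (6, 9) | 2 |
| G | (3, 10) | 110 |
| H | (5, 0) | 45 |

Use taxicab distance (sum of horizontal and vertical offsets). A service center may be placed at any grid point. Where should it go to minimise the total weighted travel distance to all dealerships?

(5, 8)

Manhattan distance separates: Σwᵢ(|x−xᵢ|+|y−yᵢ|) = Σwᵢ|x−xᵢ| + Σwᵢ|y−yᵢ|, so x and y are optimised independently as 1-D weighted medians.
Total weight W = 782; half = 391.
x-coordinate, sorted with cumulative weight:
  x=0 (A, w=150) cum 150
  x=3 (G, w=110) cum 260
  x=5 (B, w=250) cum 510  ← median
  x=5 (H, w=45) cum 555
  x=6 (C, w=55) cum 610
  x=6 (F, w=2) cum 612
  x=7 (D, w=50) cum 662
  x=8 (E, w=120) cum 782
⇒ x* = 5
y-coordinate, sorted with cumulative weight:
  y=0 (H, w=45) cum 45
  y=1 (A, w=150) cum 195
  y=6 (D, w=50) cum 245
  y=8 (B, w=250) cum 495  ← median
  y=8 (C, w=55) cum 550
  y=8 (E, w=120) cum 670
  y=9 (F, w=2) cum 672
  y=10 (G, w=110) cum 782
⇒ y* = 8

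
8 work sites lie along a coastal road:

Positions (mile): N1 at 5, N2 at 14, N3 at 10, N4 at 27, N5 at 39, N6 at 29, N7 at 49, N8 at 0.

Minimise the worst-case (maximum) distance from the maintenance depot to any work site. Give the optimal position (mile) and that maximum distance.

location 24.5, max distance 24.5

The 1-center on a line is the midpoint of the two extreme points: leftmost at 0, rightmost at 49.
Optimal location = (0 + 49)/2 = 24.5; maximum distance = (49 − 0)/2 = 24.5.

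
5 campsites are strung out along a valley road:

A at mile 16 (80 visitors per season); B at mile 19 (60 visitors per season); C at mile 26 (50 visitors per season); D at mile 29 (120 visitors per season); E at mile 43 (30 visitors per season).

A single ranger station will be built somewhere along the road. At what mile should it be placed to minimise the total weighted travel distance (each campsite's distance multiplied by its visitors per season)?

For a sum of weighted absolute distances on a line, the optimum is the weighted median (not the mean). Total weight W = 340; half-weight = 170.
Sort by position and accumulate weight:
  mile 16 (A, w=80) → cum 80
  mile 19 (B, w=60) → cum 140
  mile 26 (C, w=50) → cum 190  ≥ 170 → median here
  mile 29 (D, w=120) → cum 310
  mile 43 (E, w=30) → cum 340
Optimal location: mile 26.

x = 26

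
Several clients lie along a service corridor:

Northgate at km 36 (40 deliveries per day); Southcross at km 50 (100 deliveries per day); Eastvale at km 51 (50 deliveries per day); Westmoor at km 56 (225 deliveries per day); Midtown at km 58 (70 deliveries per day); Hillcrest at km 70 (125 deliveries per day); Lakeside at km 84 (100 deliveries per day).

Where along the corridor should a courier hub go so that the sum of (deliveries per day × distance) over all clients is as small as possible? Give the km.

For a sum of weighted absolute distances on a line, the optimum is the weighted median (not the mean). Total weight W = 710; half-weight = 355.
Sort by position and accumulate weight:
  km 36 (Northgate, w=40) → cum 40
  km 50 (Southcross, w=100) → cum 140
  km 51 (Eastvale, w=50) → cum 190
  km 56 (Westmoor, w=225) → cum 415  ≥ 355 → median here
  km 58 (Midtown, w=70) → cum 485
  km 70 (Hillcrest, w=125) → cum 610
  km 84 (Lakeside, w=100) → cum 710
Optimal location: km 56.

x = 56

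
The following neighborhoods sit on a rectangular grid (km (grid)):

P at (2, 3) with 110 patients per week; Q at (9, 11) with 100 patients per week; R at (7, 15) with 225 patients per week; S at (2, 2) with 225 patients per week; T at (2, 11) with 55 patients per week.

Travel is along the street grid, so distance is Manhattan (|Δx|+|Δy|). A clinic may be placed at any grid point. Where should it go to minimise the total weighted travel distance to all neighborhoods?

(2, 11)

Manhattan distance separates: Σwᵢ(|x−xᵢ|+|y−yᵢ|) = Σwᵢ|x−xᵢ| + Σwᵢ|y−yᵢ|, so x and y are optimised independently as 1-D weighted medians.
Total weight W = 715; half = 357.5.
x-coordinate, sorted with cumulative weight:
  x=2 (P, w=110) cum 110
  x=2 (S, w=225) cum 335
  x=2 (T, w=55) cum 390  ← median
  x=7 (R, w=225) cum 615
  x=9 (Q, w=100) cum 715
⇒ x* = 2
y-coordinate, sorted with cumulative weight:
  y=2 (S, w=225) cum 225
  y=3 (P, w=110) cum 335
  y=11 (Q, w=100) cum 435  ← median
  y=11 (T, w=55) cum 490
  y=15 (R, w=225) cum 715
⇒ y* = 11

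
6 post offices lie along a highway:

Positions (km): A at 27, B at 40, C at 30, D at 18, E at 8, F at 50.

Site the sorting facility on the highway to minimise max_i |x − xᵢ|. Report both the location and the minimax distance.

location 29, max distance 21

The 1-center on a line is the midpoint of the two extreme points: leftmost at 8, rightmost at 50.
Optimal location = (8 + 50)/2 = 29; maximum distance = (50 − 8)/2 = 21.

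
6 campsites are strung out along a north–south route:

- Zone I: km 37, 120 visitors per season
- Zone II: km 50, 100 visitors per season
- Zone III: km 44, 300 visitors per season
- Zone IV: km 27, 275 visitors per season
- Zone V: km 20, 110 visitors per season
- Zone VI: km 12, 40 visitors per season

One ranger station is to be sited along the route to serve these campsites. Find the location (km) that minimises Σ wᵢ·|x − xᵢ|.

For a sum of weighted absolute distances on a line, the optimum is the weighted median (not the mean). Total weight W = 945; half-weight = 472.5.
Sort by position and accumulate weight:
  km 12 (Zone VI, w=40) → cum 40
  km 20 (Zone V, w=110) → cum 150
  km 27 (Zone IV, w=275) → cum 425
  km 37 (Zone I, w=120) → cum 545  ≥ 472.5 → median here
  km 44 (Zone III, w=300) → cum 845
  km 50 (Zone II, w=100) → cum 945
Optimal location: km 37.

x = 37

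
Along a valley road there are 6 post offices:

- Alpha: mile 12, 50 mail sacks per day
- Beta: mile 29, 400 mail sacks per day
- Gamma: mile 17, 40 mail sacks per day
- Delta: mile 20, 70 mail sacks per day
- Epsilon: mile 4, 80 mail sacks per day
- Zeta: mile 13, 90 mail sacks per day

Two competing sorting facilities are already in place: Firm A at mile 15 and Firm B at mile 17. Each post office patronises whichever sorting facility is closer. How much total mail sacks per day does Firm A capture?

220

The indifferent point is the midpoint (15+17)/2 = 16; post offices left of it (closer to Firm A at 15) go to Firm A, those right go to Firm B.
  Epsilon at 4 (w=80) → Firm A
  Alpha at 12 (w=50) → Firm A
  Zeta at 13 (w=90) → Firm A
  Gamma at 17 (w=40) → Firm B
  Delta at 20 (w=70) → Firm B
  Beta at 29 (w=400) → Firm B
Firm A captures 220; Firm B captures 510.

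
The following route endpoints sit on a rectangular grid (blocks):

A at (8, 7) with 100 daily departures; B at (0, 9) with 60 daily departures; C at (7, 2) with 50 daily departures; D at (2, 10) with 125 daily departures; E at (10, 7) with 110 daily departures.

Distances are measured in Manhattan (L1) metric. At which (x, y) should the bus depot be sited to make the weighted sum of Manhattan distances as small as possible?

Manhattan distance separates: Σwᵢ(|x−xᵢ|+|y−yᵢ|) = Σwᵢ|x−xᵢ| + Σwᵢ|y−yᵢ|, so x and y are optimised independently as 1-D weighted medians.
Total weight W = 445; half = 222.5.
x-coordinate, sorted with cumulative weight:
  x=0 (B, w=60) cum 60
  x=2 (D, w=125) cum 185
  x=7 (C, w=50) cum 235  ← median
  x=8 (A, w=100) cum 335
  x=10 (E, w=110) cum 445
⇒ x* = 7
y-coordinate, sorted with cumulative weight:
  y=2 (C, w=50) cum 50
  y=7 (A, w=100) cum 150
  y=7 (E, w=110) cum 260  ← median
  y=9 (B, w=60) cum 320
  y=10 (D, w=125) cum 445
⇒ y* = 7

(7, 7)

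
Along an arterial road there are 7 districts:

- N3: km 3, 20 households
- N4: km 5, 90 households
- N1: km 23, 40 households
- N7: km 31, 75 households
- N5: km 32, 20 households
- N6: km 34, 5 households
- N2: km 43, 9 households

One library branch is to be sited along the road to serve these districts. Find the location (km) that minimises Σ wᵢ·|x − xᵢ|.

For a sum of weighted absolute distances on a line, the optimum is the weighted median (not the mean). Total weight W = 259; half-weight = 129.5.
Sort by position and accumulate weight:
  km 3 (N3, w=20) → cum 20
  km 5 (N4, w=90) → cum 110
  km 23 (N1, w=40) → cum 150  ≥ 129.5 → median here
  km 31 (N7, w=75) → cum 225
  km 32 (N5, w=20) → cum 245
  km 34 (N6, w=5) → cum 250
  km 43 (N2, w=9) → cum 259
Optimal location: km 23.

x = 23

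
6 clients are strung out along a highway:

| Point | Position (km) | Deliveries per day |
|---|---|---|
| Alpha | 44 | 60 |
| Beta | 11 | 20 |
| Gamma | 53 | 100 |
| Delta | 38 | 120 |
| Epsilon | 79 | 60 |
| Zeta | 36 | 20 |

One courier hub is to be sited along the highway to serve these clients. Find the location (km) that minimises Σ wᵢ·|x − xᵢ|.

x = 44

For a sum of weighted absolute distances on a line, the optimum is the weighted median (not the mean). Total weight W = 380; half-weight = 190.
Sort by position and accumulate weight:
  km 11 (Beta, w=20) → cum 20
  km 36 (Zeta, w=20) → cum 40
  km 38 (Delta, w=120) → cum 160
  km 44 (Alpha, w=60) → cum 220  ≥ 190 → median here
  km 53 (Gamma, w=100) → cum 320
  km 79 (Epsilon, w=60) → cum 380
Optimal location: km 44.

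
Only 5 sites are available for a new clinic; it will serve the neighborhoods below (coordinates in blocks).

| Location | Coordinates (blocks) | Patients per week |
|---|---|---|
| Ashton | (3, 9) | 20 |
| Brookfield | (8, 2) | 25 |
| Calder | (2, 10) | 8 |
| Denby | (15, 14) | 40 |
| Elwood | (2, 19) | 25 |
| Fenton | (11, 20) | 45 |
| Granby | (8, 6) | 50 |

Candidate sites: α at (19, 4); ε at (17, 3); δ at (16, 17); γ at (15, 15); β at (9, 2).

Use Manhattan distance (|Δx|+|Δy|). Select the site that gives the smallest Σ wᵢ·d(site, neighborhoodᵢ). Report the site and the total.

γ, total 2674 blocks

Total weighted distance at each candidate:
  α (19, 4): total = 4019
  ε (17, 3): total = 3756
  δ (16, 17): total = 3033
  γ (15, 15): total = 2674
  β (9, 2): total = 2875
Minimum is at γ with total 2674 blocks.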